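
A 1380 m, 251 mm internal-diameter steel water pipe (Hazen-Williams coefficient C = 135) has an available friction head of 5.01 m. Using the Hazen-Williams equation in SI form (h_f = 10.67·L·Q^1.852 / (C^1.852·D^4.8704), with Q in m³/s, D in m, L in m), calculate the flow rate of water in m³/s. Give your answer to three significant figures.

Rearranging: Q = [h_f·C^1.852·D^4.8704 / (10.67·L)]^(1/1.852)
Q = [5.01·135^1.852·0.251^4.8704 / (10.67·1380)]^0.540 = 0.04774 m³/s

Q ≈ 0.0477 m³/s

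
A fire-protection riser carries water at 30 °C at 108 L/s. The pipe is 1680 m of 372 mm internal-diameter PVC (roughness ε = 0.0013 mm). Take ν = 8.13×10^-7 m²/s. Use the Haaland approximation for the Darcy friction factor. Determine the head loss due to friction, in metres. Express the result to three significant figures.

V = 4Q/(πD²) = 4·0.108/(π·0.372²) = 0.9937 m/s
Re = VD/ν = 0.9937·0.372/8.13×10^-7 = 4.55×10^5 → turbulent
ε/D = 0.0013/372 = 3.49×10^-6
Haaland: f = 0.01332
h_f = f(L/D)V²/(2g) = 0.01332·(1680/0.372)·0.9937²/(2·9.81) = 3.028 m

h_f ≈ 3.03 m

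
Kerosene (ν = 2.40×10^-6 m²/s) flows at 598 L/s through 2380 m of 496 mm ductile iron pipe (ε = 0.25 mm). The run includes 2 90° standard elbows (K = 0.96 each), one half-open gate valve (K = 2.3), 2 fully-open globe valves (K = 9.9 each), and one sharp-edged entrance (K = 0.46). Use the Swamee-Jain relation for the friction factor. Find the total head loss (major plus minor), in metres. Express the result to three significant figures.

H_L ≈ 53.2 m

V = 4Q/(πD²) = 3.095 m/s; V²/2g = 0.4882 m
Re = 6.40×10^5, ε/D = 5.04×10^-4 → f = 0.01760 (Swamee-Jain)
Major: h_f = f(L/D)·V²/2g = 0.01760·4798·0.4882 = 41.24 m
Minor: ΣK = 24.5; h_m = ΣK·V²/2g = 11.95 m
Total H_L = 41.24 + 11.95 = 53.19 m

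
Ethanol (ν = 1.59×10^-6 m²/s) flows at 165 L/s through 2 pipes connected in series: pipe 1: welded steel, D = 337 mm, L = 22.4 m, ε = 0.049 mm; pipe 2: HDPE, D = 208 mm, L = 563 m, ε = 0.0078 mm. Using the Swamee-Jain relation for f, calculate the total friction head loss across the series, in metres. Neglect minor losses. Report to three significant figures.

H ≈ 43.1 m

Pipe 1: V = 1.850 m/s, Re = 3.92×10^5, ε/D = 1.45×10^-4, f = 0.01536, h_1 = f(L/D)V²/2g = 0.1781 m
Pipe 2: V = 4.856 m/s, Re = 6.35×10^5, ε/D = 3.75×10^-5, f = 0.01320, h_2 = f(L/D)V²/2g = 42.95 m
Series → Q common, losses add: H = Σh = 43.13 m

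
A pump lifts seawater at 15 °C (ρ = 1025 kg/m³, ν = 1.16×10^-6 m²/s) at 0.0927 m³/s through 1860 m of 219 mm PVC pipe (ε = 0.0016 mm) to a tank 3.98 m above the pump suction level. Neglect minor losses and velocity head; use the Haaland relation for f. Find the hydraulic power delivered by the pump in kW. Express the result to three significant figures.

P_hyd ≈ 36.2 kW

V = 4Q/(πD²) = 2.461 m/s; Re = 4.65×10^5; ε/D = 7.31×10^-6; f = 0.01331
h_f = f(L/D)V²/2g = 34.90 m
Total head H = z + h_f = 3.98 + 34.90 = 38.88 m
P_hyd = ρgQH = 1025·9.81·0.0927·38.88 = 36.24 kW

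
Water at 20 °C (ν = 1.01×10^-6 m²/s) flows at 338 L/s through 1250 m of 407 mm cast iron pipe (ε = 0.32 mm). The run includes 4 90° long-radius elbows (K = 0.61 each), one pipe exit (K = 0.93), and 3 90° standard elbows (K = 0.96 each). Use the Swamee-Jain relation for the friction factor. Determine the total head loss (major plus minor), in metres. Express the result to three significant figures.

H_L ≈ 22.2 m

V = 4Q/(πD²) = 2.598 m/s; V²/2g = 0.3440 m
Re = 1.05×10^6, ε/D = 7.86×10^-4 → f = 0.01897 (Swamee-Jain)
Major: h_f = f(L/D)·V²/2g = 0.01897·3071·0.3440 = 20.05 m
Minor: ΣK = 6.25; h_m = ΣK·V²/2g = 2.150 m
Total H_L = 20.05 + 2.150 = 22.20 m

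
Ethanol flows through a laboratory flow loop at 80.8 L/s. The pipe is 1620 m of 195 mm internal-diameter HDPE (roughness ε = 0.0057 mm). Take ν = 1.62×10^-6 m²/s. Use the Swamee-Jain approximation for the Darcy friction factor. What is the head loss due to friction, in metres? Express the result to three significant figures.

V = 4Q/(πD²) = 4·0.0808/(π·0.195²) = 2.706 m/s
Re = VD/ν = 2.706·0.195/1.62×10^-6 = 3.26×10^5 → turbulent
ε/D = 0.0057/195 = 2.92×10^-5
Swamee-Jain: f = 0.01451
h_f = f(L/D)V²/(2g) = 0.01451·(1620/0.195)·2.706²/(2·9.81) = 44.97 m

h_f ≈ 45.0 m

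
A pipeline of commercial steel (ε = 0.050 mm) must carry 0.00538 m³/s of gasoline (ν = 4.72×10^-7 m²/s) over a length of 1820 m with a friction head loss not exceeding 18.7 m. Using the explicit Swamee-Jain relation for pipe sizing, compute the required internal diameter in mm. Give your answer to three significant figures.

Swamee-Jain (Type III): D = 0.66·[ε^1.25·(LQ²/(gh_f))^4.75 + ν·Q^9.4·(L/(gh_f))^5.2]^0.04
LQ²/(gh_f) = 2.872×10^-4; L/(gh_f) = 9.921
Term 1 = ε^1.25·(…)^4.75 = 6.31×10^-23; Term 2 = ν·Q^9.4·(…)^5.2 = 3.35×10^-23
D = 0.66·(6.31×10^-23 + 3.35×10^-23)^0.04 = 0.08688 m = 86.9 mm
Check: V = 0.907 m/s, Re = 1.67×10^5, f = 0.01963, h_f = 17.3 m ≈ 18.7 m ✓

D ≈ 86.9 mm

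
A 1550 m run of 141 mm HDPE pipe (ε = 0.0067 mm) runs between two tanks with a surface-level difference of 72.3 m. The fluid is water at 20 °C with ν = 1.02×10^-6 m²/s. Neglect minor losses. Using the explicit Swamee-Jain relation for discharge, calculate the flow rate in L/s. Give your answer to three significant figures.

Swamee-Jain (Type II): Q = -0.965·√(gD⁵h_f/L)·ln[ε/(3.7D) + √(3.17ν²L/(gD³h_f))]
√(gD⁵h_f/L) = √(9.81·0.141⁵·72.3/1550) = 0.005050
ε/(3.7D) = 1.28×10^-5; √(3.17ν²L/(gD³h_f)) = 5.07×10^-5
Q = -0.965·0.005050·ln(6.355×10^-5) = 0.04709 m³/s
Check: V = 3.02 m/s, Re = 4.17×10^5, f = 0.01417, h_f = 72.2 m ≈ 72.3 m ✓

Q ≈ 47.1 L/s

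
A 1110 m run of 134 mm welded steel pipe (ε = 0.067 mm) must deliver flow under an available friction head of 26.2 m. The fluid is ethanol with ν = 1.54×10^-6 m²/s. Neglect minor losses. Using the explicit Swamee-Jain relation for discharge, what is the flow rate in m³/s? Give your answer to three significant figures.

Q ≈ 0.0253 m³/s

Swamee-Jain (Type II): Q = -0.965·√(gD⁵h_f/L)·ln[ε/(3.7D) + √(3.17ν²L/(gD³h_f))]
√(gD⁵h_f/L) = √(9.81·0.134⁵·26.2/1110) = 0.003163
ε/(3.7D) = 1.35×10^-4; √(3.17ν²L/(gD³h_f)) = 1.16×10^-4
Q = -0.965·0.003163·ln(2.513×10^-4) = 0.02530 m³/s
Check: V = 1.79 m/s, Re = 1.56×10^5, f = 0.01939, h_f = 26.3 m ≈ 26.2 m ✓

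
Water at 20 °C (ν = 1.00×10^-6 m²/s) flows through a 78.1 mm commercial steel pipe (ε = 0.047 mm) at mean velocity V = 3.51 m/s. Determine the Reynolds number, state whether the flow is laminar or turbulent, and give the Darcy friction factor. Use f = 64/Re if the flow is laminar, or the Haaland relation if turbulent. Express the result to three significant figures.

Re ≈ 2.74×10^5; turbulent; f ≈ 0.0187

Re = VD/ν = 3.510·0.0781/1.00×10^-6 = 2.74×10^5
Re > 4000 → turbulent; ε/D = 6.02×10^-4
Haaland: f = 0.01874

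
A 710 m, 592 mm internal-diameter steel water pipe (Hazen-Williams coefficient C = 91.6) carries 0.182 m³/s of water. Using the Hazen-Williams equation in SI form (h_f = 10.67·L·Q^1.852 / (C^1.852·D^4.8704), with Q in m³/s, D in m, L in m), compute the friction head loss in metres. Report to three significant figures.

h_f ≈ 0.965 m

h_f = 10.67·710·0.182^1.852 / (91.6^1.852·0.592^4.8704) = 0.9650 m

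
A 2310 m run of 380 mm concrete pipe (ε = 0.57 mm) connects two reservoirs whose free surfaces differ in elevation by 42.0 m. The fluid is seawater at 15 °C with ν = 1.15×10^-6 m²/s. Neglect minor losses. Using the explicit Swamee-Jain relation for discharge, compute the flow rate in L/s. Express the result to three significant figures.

Q ≈ 282 L/s

Swamee-Jain (Type II): Q = -0.965·√(gD⁵h_f/L)·ln[ε/(3.7D) + √(3.17ν²L/(gD³h_f))]
√(gD⁵h_f/L) = √(9.81·0.380⁵·42.0/2310) = 0.03759
ε/(3.7D) = 4.05×10^-4; √(3.17ν²L/(gD³h_f)) = 2.07×10^-5
Q = -0.965·0.03759·ln(4.261×10^-4) = 0.2815 m³/s
Check: V = 2.48 m/s, Re = 8.20×10^5, f = 0.02209, h_f = 42.2 m ≈ 42.0 m ✓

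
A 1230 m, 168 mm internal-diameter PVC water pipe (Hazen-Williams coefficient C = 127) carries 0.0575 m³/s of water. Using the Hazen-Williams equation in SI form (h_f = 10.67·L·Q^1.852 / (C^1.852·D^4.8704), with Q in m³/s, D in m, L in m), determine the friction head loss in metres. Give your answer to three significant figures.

h_f = 10.67·1230·0.0575^1.852 / (127^1.852·0.168^4.8704) = 49.86 m

h_f ≈ 49.9 m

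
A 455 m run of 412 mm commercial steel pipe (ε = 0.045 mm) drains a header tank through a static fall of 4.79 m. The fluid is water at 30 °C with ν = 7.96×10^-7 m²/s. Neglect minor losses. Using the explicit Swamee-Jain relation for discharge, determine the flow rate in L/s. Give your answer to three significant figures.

Q ≈ 337 L/s

Swamee-Jain (Type II): Q = -0.965·√(gD⁵h_f/L)·ln[ε/(3.7D) + √(3.17ν²L/(gD³h_f))]
√(gD⁵h_f/L) = √(9.81·0.412⁵·4.79/455) = 0.03501
ε/(3.7D) = 2.95×10^-5; √(3.17ν²L/(gD³h_f)) = 1.67×10^-5
Q = -0.965·0.03501·ln(4.620×10^-5) = 0.3373 m³/s
Check: V = 2.53 m/s, Re = 1.31×10^6, f = 0.01337, h_f = 4.82 m ≈ 4.79 m ✓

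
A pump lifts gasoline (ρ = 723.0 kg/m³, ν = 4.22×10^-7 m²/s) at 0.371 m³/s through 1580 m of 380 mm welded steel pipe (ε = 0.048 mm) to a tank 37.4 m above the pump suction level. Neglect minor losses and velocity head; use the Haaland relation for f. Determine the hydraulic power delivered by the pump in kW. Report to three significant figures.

V = 4Q/(πD²) = 3.271 m/s; Re = 2.95×10^6; ε/D = 1.26×10^-4; f = 0.01299
h_f = f(L/D)V²/2g = 29.46 m
Total head H = z + h_f = 37.4 + 29.46 = 66.86 m
P_hyd = ρgQH = 723.0·9.81·0.371·66.86 = 175.9 kW

P_hyd ≈ 176 kW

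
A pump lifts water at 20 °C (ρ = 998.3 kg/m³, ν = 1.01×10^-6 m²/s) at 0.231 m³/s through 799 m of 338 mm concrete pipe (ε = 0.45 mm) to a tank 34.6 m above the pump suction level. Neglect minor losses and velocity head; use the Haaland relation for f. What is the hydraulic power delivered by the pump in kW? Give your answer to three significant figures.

P_hyd ≈ 117 kW

V = 4Q/(πD²) = 2.574 m/s; Re = 8.62×10^5; ε/D = 0.00133; f = 0.02137
h_f = f(L/D)V²/2g = 17.07 m
Total head H = z + h_f = 34.6 + 17.07 = 51.67 m
P_hyd = ρgQH = 998.3·9.81·0.231·51.67 = 116.9 kW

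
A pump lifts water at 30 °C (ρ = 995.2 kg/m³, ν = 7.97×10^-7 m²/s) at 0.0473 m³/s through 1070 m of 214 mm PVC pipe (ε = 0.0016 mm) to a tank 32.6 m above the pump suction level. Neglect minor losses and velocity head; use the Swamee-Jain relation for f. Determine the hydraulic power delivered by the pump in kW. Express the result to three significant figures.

V = 4Q/(πD²) = 1.315 m/s; Re = 3.53×10^5; ε/D = 7.48×10^-6; f = 0.01404
h_f = f(L/D)V²/2g = 6.189 m
Total head H = z + h_f = 32.6 + 6.189 = 38.79 m
P_hyd = ρgQH = 995.2·9.81·0.0473·38.79 = 17.91 kW

P_hyd ≈ 17.9 kW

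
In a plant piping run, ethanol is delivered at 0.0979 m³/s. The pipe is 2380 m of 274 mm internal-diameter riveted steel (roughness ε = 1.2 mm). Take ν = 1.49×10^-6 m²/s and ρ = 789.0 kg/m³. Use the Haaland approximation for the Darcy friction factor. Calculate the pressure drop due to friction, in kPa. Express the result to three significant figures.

V = 4Q/(πD²) = 4·0.0979/(π·0.274²) = 1.660 m/s
Re = VD/ν = 1.660·0.274/1.49×10^-6 = 3.05×10^5 → turbulent
ε/D = 1.2/274 = 0.00438
Haaland: f = 0.02955
h_f = f(L/D)V²/(2g) = 0.02955·(2380/0.274)·1.660²/(2·9.81) = 36.07 m
Δp = ρg·h_f = 789.0·9.81·36.07 = 279.2 kPa

Δp ≈ 279 kPa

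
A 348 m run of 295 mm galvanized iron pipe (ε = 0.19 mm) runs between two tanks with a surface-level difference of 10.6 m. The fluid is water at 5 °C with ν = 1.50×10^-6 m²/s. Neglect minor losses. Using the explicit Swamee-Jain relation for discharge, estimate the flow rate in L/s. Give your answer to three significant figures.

Swamee-Jain (Type II): Q = -0.965·√(gD⁵h_f/L)·ln[ε/(3.7D) + √(3.17ν²L/(gD³h_f))]
√(gD⁵h_f/L) = √(9.81·0.295⁵·10.6/348) = 0.02584
ε/(3.7D) = 1.74×10^-4; √(3.17ν²L/(gD³h_f)) = 3.05×10^-5
Q = -0.965·0.02584·ln(2.046×10^-4) = 0.2118 m³/s
Check: V = 3.10 m/s, Re = 6.09×10^5, f = 0.01848, h_f = 10.7 m ≈ 10.6 m ✓

Q ≈ 212 L/s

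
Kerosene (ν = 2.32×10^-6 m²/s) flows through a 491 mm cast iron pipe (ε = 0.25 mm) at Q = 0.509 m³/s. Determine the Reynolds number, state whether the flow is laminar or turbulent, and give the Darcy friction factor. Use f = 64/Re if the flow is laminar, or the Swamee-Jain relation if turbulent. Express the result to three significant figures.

Re ≈ 5.69×10^5; turbulent; f ≈ 0.0177

V = 4Q/(πD²) = 2.688 m/s
Re = VD/ν = 2.688·0.491/2.32×10^-6 = 5.69×10^5
Re > 4000 → turbulent; ε/D = 5.09×10^-4
Swamee-Jain: f = 0.01773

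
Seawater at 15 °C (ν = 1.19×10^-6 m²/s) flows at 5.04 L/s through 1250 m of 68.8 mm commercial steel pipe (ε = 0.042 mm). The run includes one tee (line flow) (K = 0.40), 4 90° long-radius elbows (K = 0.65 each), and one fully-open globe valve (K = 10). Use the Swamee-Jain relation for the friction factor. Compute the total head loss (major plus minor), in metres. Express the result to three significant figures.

V = 4Q/(πD²) = 1.356 m/s; V²/2g = 0.09368 m
Re = 7.84×10^4, ε/D = 6.10×10^-4 → f = 0.02153 (Swamee-Jain)
Major: h_f = f(L/D)·V²/2g = 0.02153·18169·0.09368 = 36.64 m
Minor: ΣK = 13.0; h_m = ΣK·V²/2g = 1.218 m
Total H_L = 36.64 + 1.218 = 37.86 m

H_L ≈ 37.9 m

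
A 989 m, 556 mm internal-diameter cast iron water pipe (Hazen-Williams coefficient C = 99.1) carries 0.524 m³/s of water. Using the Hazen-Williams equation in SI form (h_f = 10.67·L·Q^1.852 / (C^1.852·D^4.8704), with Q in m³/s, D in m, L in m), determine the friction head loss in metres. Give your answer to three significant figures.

h_f = 10.67·989·0.524^1.852 / (99.1^1.852·0.556^4.8704) = 11.18 m

h_f ≈ 11.2 m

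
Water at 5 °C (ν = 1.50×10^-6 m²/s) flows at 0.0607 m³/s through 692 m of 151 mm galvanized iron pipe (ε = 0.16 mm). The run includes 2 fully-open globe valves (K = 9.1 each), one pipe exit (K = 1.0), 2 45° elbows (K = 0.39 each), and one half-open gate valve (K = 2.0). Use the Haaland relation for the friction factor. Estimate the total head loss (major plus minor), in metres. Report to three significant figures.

V = 4Q/(πD²) = 3.390 m/s; V²/2g = 0.5856 m
Re = 3.41×10^5, ε/D = 0.00106 → f = 0.02068 (Haaland)
Major: h_f = f(L/D)·V²/2g = 0.02068·4583·0.5856 = 55.49 m
Minor: ΣK = 22.0; h_m = ΣK·V²/2g = 12.87 m
Total H_L = 55.49 + 12.87 = 68.36 m

H_L ≈ 68.4 m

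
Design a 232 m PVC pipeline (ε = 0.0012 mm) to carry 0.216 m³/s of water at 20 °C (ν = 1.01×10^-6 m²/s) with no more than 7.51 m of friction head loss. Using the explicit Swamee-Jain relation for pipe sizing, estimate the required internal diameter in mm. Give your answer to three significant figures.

Swamee-Jain (Type III): D = 0.66·[ε^1.25·(LQ²/(gh_f))^4.75 + ν·Q^9.4·(L/(gh_f))^5.2]^0.04
LQ²/(gh_f) = 0.1469; L/(gh_f) = 3.149
Term 1 = ε^1.25·(…)^4.75 = 4.39×10^-12; Term 2 = ν·Q^9.4·(…)^5.2 = 2.18×10^-10
D = 0.66·(4.39×10^-12 + 2.18×10^-10)^0.04 = 0.2713 m = 271 mm
Check: V = 3.74 m/s, Re = 1.00×10^6, f = 0.01171, h_f = 7.13 m ≈ 7.51 m ✓

D ≈ 271 mm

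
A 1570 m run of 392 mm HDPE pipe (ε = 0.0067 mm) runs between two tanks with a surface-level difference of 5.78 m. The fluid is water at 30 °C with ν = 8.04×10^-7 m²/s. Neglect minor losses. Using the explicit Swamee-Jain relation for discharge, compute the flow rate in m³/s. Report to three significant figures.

Swamee-Jain (Type II): Q = -0.965·√(gD⁵h_f/L)·ln[ε/(3.7D) + √(3.17ν²L/(gD³h_f))]
√(gD⁵h_f/L) = √(9.81·0.392⁵·5.78/1570) = 0.01828
ε/(3.7D) = 4.62×10^-6; √(3.17ν²L/(gD³h_f)) = 3.07×10^-5
Q = -0.965·0.01828·ln(3.531×10^-5) = 0.1809 m³/s
Check: V = 1.50 m/s, Re = 7.31×10^5, f = 0.01259, h_f = 5.77 m ≈ 5.78 m ✓

Q ≈ 0.181 m³/s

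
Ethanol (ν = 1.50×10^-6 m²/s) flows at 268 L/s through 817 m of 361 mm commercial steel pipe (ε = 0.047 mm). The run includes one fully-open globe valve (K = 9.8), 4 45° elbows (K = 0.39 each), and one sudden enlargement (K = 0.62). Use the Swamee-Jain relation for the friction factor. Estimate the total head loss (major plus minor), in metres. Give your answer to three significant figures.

H_L ≈ 15.6 m

V = 4Q/(πD²) = 2.618 m/s; V²/2g = 0.3494 m
Re = 6.30×10^5, ε/D = 1.30×10^-4 → f = 0.01447 (Swamee-Jain)
Major: h_f = f(L/D)·V²/2g = 0.01447·2263·0.3494 = 11.45 m
Minor: ΣK = 12.0; h_m = ΣK·V²/2g = 4.186 m
Total H_L = 11.45 + 4.186 = 15.63 m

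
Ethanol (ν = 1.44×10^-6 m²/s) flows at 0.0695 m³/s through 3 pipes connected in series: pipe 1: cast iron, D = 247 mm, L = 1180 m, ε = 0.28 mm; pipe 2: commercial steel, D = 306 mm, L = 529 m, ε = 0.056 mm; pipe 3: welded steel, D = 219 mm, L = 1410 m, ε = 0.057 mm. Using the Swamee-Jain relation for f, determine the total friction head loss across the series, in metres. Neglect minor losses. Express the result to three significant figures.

Pipe 1: V = 1.450 m/s, Re = 2.49×10^5, ε/D = 0.00113, f = 0.02146, h_1 = f(L/D)V²/2g = 10.99 m
Pipe 2: V = 0.9450 m/s, Re = 2.01×10^5, ε/D = 1.83×10^-4, f = 0.01700, h_2 = f(L/D)V²/2g = 1.338 m
Pipe 3: V = 1.845 m/s, Re = 2.81×10^5, ε/D = 2.60×10^-4, f = 0.01689, h_3 = f(L/D)V²/2g = 18.87 m
Series → Q common, losses add: H = Σh = 31.20 m

H ≈ 31.2 m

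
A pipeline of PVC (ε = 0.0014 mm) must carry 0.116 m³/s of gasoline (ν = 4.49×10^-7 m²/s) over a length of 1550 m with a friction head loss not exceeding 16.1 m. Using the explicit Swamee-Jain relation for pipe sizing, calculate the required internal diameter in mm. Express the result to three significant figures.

Swamee-Jain (Type III): D = 0.66·[ε^1.25·(LQ²/(gh_f))^4.75 + ν·Q^9.4·(L/(gh_f))^5.2]^0.04
LQ²/(gh_f) = 0.1321; L/(gh_f) = 9.814
Term 1 = ε^1.25·(…)^4.75 = 3.21×10^-12; Term 2 = ν·Q^9.4·(…)^5.2 = 1.04×10^-10
D = 0.66·(3.21×10^-12 + 1.04×10^-10)^0.04 = 0.2635 m = 263 mm
Check: V = 2.13 m/s, Re = 1.25×10^6, f = 0.01134, h_f = 15.4 m ≈ 16.1 m ✓

D ≈ 263 mm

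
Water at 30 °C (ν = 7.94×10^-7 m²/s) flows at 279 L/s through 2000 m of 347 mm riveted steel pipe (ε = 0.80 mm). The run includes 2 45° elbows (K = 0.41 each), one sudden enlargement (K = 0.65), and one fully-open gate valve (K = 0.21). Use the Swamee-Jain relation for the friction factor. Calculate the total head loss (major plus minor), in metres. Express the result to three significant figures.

V = 4Q/(πD²) = 2.950 m/s; V²/2g = 0.4436 m
Re = 1.29×10^6, ε/D = 0.00231 → f = 0.02452 (Swamee-Jain)
Major: h_f = f(L/D)·V²/2g = 0.02452·5764·0.4436 = 62.70 m
Minor: ΣK = 1.68; h_m = ΣK·V²/2g = 0.7453 m
Total H_L = 62.70 + 0.7453 = 63.45 m

H_L ≈ 63.4 m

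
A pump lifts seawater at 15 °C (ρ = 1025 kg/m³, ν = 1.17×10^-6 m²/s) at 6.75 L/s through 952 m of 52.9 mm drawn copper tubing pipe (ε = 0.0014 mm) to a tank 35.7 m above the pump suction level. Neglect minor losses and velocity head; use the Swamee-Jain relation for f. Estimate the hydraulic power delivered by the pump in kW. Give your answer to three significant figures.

V = 4Q/(πD²) = 3.071 m/s; Re = 1.39×10^5; ε/D = 2.65×10^-5; f = 0.01689
h_f = f(L/D)V²/2g = 146.1 m
Total head H = z + h_f = 35.7 + 146.1 = 181.8 m
P_hyd = ρgQH = 1025·9.81·0.00675·181.8 = 12.34 kW

P_hyd ≈ 12.3 kW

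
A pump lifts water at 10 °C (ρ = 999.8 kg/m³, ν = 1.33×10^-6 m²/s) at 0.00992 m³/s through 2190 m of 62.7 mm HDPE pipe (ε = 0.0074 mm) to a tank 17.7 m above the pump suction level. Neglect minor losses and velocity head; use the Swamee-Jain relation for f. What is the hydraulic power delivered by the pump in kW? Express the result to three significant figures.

V = 4Q/(πD²) = 3.213 m/s; Re = 1.51×10^5; ε/D = 1.18×10^-4; f = 0.01727
h_f = f(L/D)V²/2g = 317.4 m
Total head H = z + h_f = 17.7 + 317.4 = 335.1 m
P_hyd = ρgQH = 999.8·9.81·0.00992·335.1 = 32.60 kW

P_hyd ≈ 32.6 kW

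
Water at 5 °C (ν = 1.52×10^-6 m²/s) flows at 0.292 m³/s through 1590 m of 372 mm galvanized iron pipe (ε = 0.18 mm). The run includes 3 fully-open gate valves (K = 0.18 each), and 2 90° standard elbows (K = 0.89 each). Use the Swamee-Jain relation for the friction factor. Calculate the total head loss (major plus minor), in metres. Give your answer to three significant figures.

V = 4Q/(πD²) = 2.687 m/s; V²/2g = 0.3679 m
Re = 6.58×10^5, ε/D = 4.84×10^-4 → f = 0.01745 (Swamee-Jain)
Major: h_f = f(L/D)·V²/2g = 0.01745·4274·0.3679 = 27.44 m
Minor: ΣK = 2.32; h_m = ΣK·V²/2g = 0.8535 m
Total H_L = 27.44 + 0.8535 = 28.29 m

H_L ≈ 28.3 m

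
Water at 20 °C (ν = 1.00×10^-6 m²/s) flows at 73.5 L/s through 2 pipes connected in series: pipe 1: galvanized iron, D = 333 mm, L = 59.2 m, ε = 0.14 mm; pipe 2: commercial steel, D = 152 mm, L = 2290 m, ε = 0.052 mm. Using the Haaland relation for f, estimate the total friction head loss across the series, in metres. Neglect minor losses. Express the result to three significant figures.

H ≈ 205 m

Pipe 1: V = 0.8439 m/s, Re = 2.81×10^5, ε/D = 4.20×10^-4, f = 0.01768, h_1 = f(L/D)V²/2g = 0.1141 m
Pipe 2: V = 4.051 m/s, Re = 6.16×10^5, ε/D = 3.42×10^-4, f = 0.01630, h_2 = f(L/D)V²/2g = 205.3 m
Series → Q common, losses add: H = Σh = 205.4 m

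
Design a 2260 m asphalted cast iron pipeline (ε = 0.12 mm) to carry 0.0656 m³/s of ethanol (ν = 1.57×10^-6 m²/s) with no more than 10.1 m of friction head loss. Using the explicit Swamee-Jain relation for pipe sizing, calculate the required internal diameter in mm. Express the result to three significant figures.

Swamee-Jain (Type III): D = 0.66·[ε^1.25·(LQ²/(gh_f))^4.75 + ν·Q^9.4·(L/(gh_f))^5.2]^0.04
LQ²/(gh_f) = 0.09816; L/(gh_f) = 22.81
Term 1 = ε^1.25·(…)^4.75 = 2.04×10^-10; Term 2 = ν·Q^9.4·(…)^5.2 = 1.37×10^-10
D = 0.66·(2.04×10^-10 + 1.37×10^-10)^0.04 = 0.2760 m = 276 mm
Check: V = 1.10 m/s, Re = 1.93×10^5, f = 0.01865, h_f = 9.36 m ≈ 10.1 m ✓

D ≈ 276 mm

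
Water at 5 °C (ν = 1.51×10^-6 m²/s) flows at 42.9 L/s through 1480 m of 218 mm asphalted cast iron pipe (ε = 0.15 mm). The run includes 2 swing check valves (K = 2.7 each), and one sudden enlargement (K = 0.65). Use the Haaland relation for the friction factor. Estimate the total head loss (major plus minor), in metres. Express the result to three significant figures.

H_L ≈ 9.48 m

V = 4Q/(πD²) = 1.149 m/s; V²/2g = 0.06733 m
Re = 1.66×10^5, ε/D = 6.88×10^-4 → f = 0.01985 (Haaland)
Major: h_f = f(L/D)·V²/2g = 0.01985·6789·0.06733 = 9.072 m
Minor: ΣK = 6.05; h_m = ΣK·V²/2g = 0.4073 m
Total H_L = 9.072 + 0.4073 = 9.479 m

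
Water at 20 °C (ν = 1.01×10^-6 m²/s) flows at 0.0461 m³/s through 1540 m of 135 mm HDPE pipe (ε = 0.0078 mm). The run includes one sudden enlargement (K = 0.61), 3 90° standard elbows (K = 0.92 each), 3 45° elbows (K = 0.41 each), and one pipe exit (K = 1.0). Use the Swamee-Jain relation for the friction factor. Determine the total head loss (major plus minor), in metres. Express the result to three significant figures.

H_L ≈ 88.8 m

V = 4Q/(πD²) = 3.221 m/s; V²/2g = 0.5287 m
Re = 4.30×10^5, ε/D = 5.78×10^-5 → f = 0.01423 (Swamee-Jain)
Major: h_f = f(L/D)·V²/2g = 0.01423·11407·0.5287 = 85.84 m
Minor: ΣK = 5.60; h_m = ΣK·V²/2g = 2.961 m
Total H_L = 85.84 + 2.961 = 88.80 m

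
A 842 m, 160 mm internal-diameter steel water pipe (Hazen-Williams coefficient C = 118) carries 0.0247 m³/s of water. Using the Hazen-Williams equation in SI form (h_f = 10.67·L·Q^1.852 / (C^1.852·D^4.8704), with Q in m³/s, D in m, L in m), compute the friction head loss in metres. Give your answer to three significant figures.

h_f = 10.67·842·0.0247^1.852 / (118^1.852·0.160^4.8704) = 10.37 m

h_f ≈ 10.4 m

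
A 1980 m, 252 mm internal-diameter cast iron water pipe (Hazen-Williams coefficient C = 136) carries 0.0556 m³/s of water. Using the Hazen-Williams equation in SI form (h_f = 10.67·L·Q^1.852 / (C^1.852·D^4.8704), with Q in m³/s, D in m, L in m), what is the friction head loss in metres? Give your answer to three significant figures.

h_f = 10.67·1980·0.0556^1.852 / (136^1.852·0.252^4.8704) = 9.222 m

h_f ≈ 9.22 m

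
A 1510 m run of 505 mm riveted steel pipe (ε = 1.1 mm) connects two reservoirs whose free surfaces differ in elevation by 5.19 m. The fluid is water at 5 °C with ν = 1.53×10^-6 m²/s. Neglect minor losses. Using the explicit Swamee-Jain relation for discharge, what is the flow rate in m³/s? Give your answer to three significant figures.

Swamee-Jain (Type II): Q = -0.965·√(gD⁵h_f/L)·ln[ε/(3.7D) + √(3.17ν²L/(gD³h_f))]
√(gD⁵h_f/L) = √(9.81·0.505⁵·5.19/1510) = 0.03328
ε/(3.7D) = 5.89×10^-4; √(3.17ν²L/(gD³h_f)) = 4.13×10^-5
Q = -0.965·0.03328·ln(6.300×10^-4) = 0.2367 m³/s
Check: V = 1.18 m/s, Re = 3.90×10^5, f = 0.02453, h_f = 5.22 m ≈ 5.19 m ✓

Q ≈ 0.237 m³/s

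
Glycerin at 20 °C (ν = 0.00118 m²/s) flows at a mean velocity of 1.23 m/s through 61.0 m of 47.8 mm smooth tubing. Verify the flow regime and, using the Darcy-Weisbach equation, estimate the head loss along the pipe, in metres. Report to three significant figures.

h_f ≈ 126 m

Re = VD/ν = 1.23·0.04780/0.00118 = 49.8 → laminar (Re < 2300)
f = 64/Re = 1.284
h_f = f(L/D)V²/(2g) = 1.284·(61.0/0.04780)·1.23²/(2·9.81) = 126.4 m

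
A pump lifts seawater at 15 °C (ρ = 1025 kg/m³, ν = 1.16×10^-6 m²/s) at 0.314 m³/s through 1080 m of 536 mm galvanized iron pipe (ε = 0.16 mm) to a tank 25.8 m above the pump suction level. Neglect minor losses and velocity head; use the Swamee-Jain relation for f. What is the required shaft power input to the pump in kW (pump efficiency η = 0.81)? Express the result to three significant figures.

P_shaft ≈ 113 kW

V = 4Q/(πD²) = 1.392 m/s; Re = 6.43×10^5; ε/D = 2.99×10^-4; f = 0.01610
h_f = f(L/D)V²/2g = 3.202 m
Total head H = z + h_f = 25.8 + 3.202 = 29.00 m
P_hyd = ρgQH = 1025·9.81·0.314·29.00 = 91.57 kW
P_shaft = P_hyd/η = 91.57/0.81 = 113.0 kW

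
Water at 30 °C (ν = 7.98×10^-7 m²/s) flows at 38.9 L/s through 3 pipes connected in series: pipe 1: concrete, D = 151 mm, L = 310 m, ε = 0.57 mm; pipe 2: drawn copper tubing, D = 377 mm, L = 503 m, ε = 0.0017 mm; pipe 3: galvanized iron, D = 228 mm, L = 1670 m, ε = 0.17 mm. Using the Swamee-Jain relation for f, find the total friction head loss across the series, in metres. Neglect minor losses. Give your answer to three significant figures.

Pipe 1: V = 2.172 m/s, Re = 4.11×10^5, ε/D = 0.00377, f = 0.02834, h_1 = f(L/D)V²/2g = 13.99 m
Pipe 2: V = 0.3485 m/s, Re = 1.65×10^5, ε/D = 4.51×10^-6, f = 0.01617, h_2 = f(L/D)V²/2g = 0.1336 m
Pipe 3: V = 0.9528 m/s, Re = 2.72×10^5, ε/D = 7.46×10^-4, f = 0.01972, h_3 = f(L/D)V²/2g = 6.684 m
Series → Q common, losses add: H = Σh = 20.81 m

H ≈ 20.8 m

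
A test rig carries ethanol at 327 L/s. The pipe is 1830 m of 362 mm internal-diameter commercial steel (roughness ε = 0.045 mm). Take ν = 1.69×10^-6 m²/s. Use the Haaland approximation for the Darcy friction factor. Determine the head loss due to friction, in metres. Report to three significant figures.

V = 4Q/(πD²) = 4·0.327/(π·0.362²) = 3.177 m/s
Re = VD/ν = 3.177·0.362/1.69×10^-6 = 6.81×10^5 → turbulent
ε/D = 0.045/362 = 1.24×10^-4
Haaland: f = 0.01410
h_f = f(L/D)V²/(2g) = 0.01410·(1830/0.362)·3.177²/(2·9.81) = 36.67 m

h_f ≈ 36.7 m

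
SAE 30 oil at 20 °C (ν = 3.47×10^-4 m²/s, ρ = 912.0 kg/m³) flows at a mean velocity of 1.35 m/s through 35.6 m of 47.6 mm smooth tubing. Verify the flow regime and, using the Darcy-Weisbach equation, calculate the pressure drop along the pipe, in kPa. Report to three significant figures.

Re = VD/ν = 1.35·0.04760/3.47×10^-4 = 185 → laminar (Re < 2300)
f = 64/Re = 0.3456
h_f = f(L/D)V²/(2g) = 0.3456·(35.6/0.04760)·1.35²/(2·9.81) = 24.01 m
Δp = ρg·h_f = 912.0·9.81·24.01 = 214.8 kPa

Δp ≈ 215 kPa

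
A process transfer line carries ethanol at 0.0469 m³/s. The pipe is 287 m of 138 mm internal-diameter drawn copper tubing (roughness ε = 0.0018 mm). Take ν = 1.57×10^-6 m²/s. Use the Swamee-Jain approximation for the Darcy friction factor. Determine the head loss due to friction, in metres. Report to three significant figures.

h_f ≈ 15.4 m

V = 4Q/(πD²) = 4·0.0469/(π·0.138²) = 3.136 m/s
Re = VD/ν = 3.136·0.138/1.57×10^-6 = 2.76×10^5 → turbulent
ε/D = 0.0018/138 = 1.30×10^-5
Swamee-Jain: f = 0.01475
h_f = f(L/D)V²/(2g) = 0.01475·(287/0.138)·3.136²/(2·9.81) = 15.37 m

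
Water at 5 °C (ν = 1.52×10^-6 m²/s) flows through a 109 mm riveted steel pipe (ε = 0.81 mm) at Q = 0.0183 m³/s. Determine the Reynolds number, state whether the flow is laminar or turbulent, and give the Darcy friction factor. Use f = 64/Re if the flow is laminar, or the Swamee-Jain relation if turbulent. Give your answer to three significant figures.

Re ≈ 1.41×10^5; turbulent; f ≈ 0.0351

V = 4Q/(πD²) = 1.961 m/s
Re = VD/ν = 1.961·0.109/1.52×10^-6 = 1.41×10^5
Re > 4000 → turbulent; ε/D = 0.00743
Swamee-Jain: f = 0.03509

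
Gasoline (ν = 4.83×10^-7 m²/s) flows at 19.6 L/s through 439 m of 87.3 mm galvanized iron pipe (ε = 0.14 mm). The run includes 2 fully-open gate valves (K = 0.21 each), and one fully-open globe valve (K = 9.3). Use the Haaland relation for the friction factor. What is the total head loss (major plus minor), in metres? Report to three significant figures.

H_L ≈ 67.1 m

V = 4Q/(πD²) = 3.274 m/s; V²/2g = 0.5465 m
Re = 5.92×10^5, ε/D = 0.00160 → f = 0.02247 (Haaland)
Major: h_f = f(L/D)·V²/2g = 0.02247·5029·0.5465 = 61.74 m
Minor: ΣK = 9.72; h_m = ΣK·V²/2g = 5.312 m
Total H_L = 61.74 + 5.312 = 67.05 m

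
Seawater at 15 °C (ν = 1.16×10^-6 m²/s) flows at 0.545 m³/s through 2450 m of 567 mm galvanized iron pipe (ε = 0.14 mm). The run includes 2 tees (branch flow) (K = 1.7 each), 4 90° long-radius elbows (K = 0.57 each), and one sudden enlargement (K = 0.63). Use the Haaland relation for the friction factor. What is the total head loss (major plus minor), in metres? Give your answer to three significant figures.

H_L ≈ 17.0 m

V = 4Q/(πD²) = 2.158 m/s; V²/2g = 0.2375 m
Re = 1.06×10^6, ε/D = 2.47×10^-4 → f = 0.01506 (Haaland)
Major: h_f = f(L/D)·V²/2g = 0.01506·4321·0.2375 = 15.45 m
Minor: ΣK = 6.31; h_m = ΣK·V²/2g = 1.498 m
Total H_L = 15.45 + 1.498 = 16.95 m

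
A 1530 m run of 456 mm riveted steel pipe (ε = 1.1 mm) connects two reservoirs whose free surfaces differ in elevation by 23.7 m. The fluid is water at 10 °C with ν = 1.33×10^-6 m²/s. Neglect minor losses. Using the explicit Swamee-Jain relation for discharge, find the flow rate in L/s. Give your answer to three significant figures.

Q ≈ 386 L/s

Swamee-Jain (Type II): Q = -0.965·√(gD⁵h_f/L)·ln[ε/(3.7D) + √(3.17ν²L/(gD³h_f))]
√(gD⁵h_f/L) = √(9.81·0.456⁵·23.7/1530) = 0.05474
ε/(3.7D) = 6.52×10^-4; √(3.17ν²L/(gD³h_f)) = 1.97×10^-5
Q = -0.965·0.05474·ln(6.717×10^-4) = 0.3859 m³/s
Check: V = 2.36 m/s, Re = 8.10×10^5, f = 0.02491, h_f = 23.8 m ≈ 23.7 m ✓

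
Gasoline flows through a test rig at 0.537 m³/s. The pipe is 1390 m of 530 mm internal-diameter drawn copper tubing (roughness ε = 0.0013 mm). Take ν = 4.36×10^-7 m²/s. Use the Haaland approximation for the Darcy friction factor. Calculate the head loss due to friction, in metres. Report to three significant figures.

V = 4Q/(πD²) = 4·0.537/(π·0.530²) = 2.434 m/s
Re = VD/ν = 2.434·0.530/4.36×10^-7 = 2.96×10^6 → turbulent
ε/D = 0.0013/530 = 2.45×10^-6
Haaland: f = 0.009817
h_f = f(L/D)V²/(2g) = 0.009817·(1390/0.530)·2.434²/(2·9.81) = 7.774 m

h_f ≈ 7.77 m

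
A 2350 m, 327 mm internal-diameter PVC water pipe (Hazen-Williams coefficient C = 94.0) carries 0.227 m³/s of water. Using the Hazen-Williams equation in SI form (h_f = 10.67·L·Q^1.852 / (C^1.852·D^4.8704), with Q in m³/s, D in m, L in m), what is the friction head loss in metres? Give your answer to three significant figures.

h_f = 10.67·2350·0.227^1.852 / (94.0^1.852·0.327^4.8704) = 82.55 m

h_f ≈ 82.5 m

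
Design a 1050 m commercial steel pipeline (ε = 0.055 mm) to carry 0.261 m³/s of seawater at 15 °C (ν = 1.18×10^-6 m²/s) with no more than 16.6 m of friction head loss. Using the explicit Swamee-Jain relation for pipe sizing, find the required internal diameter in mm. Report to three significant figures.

Swamee-Jain (Type III): D = 0.66·[ε^1.25·(LQ²/(gh_f))^4.75 + ν·Q^9.4·(L/(gh_f))^5.2]^0.04
LQ²/(gh_f) = 0.4392; L/(gh_f) = 6.448
Term 1 = ε^1.25·(…)^4.75 = 9.51×10^-8; Term 2 = ν·Q^9.4·(…)^5.2 = 6.27×10^-8
D = 0.66·(9.51×10^-8 + 6.27×10^-8)^0.04 = 0.3528 m = 353 mm
Check: V = 2.67 m/s, Re = 7.98×10^5, f = 0.01449, h_f = 15.7 m ≈ 16.6 m ✓

D ≈ 353 mm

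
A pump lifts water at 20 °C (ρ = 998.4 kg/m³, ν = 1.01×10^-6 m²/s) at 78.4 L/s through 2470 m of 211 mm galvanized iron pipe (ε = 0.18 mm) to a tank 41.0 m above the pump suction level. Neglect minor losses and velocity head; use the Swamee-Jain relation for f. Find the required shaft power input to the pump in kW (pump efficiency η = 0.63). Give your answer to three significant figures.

V = 4Q/(πD²) = 2.242 m/s; Re = 4.68×10^5; ε/D = 8.53×10^-4; f = 0.01973
h_f = f(L/D)V²/2g = 59.19 m
Total head H = z + h_f = 41.0 + 59.19 = 100.2 m
P_hyd = ρgQH = 998.4·9.81·0.0784·100.2 = 76.93 kW
P_shaft = P_hyd/η = 76.93/0.63 = 122.1 kW

P_shaft ≈ 122 kW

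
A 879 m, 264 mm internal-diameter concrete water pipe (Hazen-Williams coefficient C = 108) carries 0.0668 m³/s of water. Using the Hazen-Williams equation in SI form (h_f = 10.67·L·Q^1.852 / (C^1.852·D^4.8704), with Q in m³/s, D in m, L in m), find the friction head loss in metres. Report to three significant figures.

h_f = 10.67·879·0.0668^1.852 / (108^1.852·0.264^4.8704) = 7.027 m

h_f ≈ 7.03 m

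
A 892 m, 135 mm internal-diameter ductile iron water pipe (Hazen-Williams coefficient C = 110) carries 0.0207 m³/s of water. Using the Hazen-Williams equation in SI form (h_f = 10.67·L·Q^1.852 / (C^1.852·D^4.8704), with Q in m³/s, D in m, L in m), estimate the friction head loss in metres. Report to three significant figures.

h_f ≈ 20.6 m

h_f = 10.67·892·0.0207^1.852 / (110^1.852·0.135^4.8704) = 20.64 m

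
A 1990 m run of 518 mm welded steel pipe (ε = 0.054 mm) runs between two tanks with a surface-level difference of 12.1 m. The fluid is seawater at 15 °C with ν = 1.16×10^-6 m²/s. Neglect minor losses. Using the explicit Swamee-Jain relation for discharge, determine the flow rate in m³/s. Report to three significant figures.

Q ≈ 0.450 m³/s

Swamee-Jain (Type II): Q = -0.965·√(gD⁵h_f/L)·ln[ε/(3.7D) + √(3.17ν²L/(gD³h_f))]
√(gD⁵h_f/L) = √(9.81·0.518⁵·12.1/1990) = 0.04717
ε/(3.7D) = 2.82×10^-5; √(3.17ν²L/(gD³h_f)) = 2.27×10^-5
Q = -0.965·0.04717·ln(5.086×10^-5) = 0.4500 m³/s
Check: V = 2.14 m/s, Re = 9.53×10^5, f = 0.01362, h_f = 12.2 m ≈ 12.1 m ✓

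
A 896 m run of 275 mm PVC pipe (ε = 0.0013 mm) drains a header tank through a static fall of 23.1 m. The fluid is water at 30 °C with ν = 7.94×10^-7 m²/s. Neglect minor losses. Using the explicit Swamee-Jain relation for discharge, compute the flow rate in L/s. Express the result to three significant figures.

Q ≈ 208 L/s

Swamee-Jain (Type II): Q = -0.965·√(gD⁵h_f/L)·ln[ε/(3.7D) + √(3.17ν²L/(gD³h_f))]
√(gD⁵h_f/L) = √(9.81·0.275⁵·23.1/896) = 0.01994
ε/(3.7D) = 1.28×10^-6; √(3.17ν²L/(gD³h_f)) = 1.95×10^-5
Q = -0.965·0.01994·ln(2.077×10^-5) = 0.2075 m³/s
Check: V = 3.49 m/s, Re = 1.21×10^6, f = 0.01138, h_f = 23.1 m ≈ 23.1 m ✓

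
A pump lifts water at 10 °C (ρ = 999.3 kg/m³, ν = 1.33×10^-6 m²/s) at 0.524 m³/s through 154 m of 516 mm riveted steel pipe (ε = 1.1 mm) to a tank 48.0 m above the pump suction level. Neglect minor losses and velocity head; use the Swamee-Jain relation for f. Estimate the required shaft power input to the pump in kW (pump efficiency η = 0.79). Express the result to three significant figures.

V = 4Q/(πD²) = 2.506 m/s; Re = 9.72×10^5; ε/D = 0.00213; f = 0.02408
h_f = f(L/D)V²/2g = 2.300 m
Total head H = z + h_f = 48.0 + 2.300 = 50.30 m
P_hyd = ρgQH = 999.3·9.81·0.524·50.30 = 258.4 kW
P_shaft = P_hyd/η = 258.4/0.79 = 327.1 kW

P_shaft ≈ 327 kW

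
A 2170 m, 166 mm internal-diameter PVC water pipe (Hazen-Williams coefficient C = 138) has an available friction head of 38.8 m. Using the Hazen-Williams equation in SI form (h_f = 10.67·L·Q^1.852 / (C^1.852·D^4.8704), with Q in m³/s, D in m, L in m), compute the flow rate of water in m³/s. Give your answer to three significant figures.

Q ≈ 0.0389 m³/s

Rearranging: Q = [h_f·C^1.852·D^4.8704 / (10.67·L)]^(1/1.852)
Q = [38.8·138^1.852·0.166^4.8704 / (10.67·2170)]^0.540 = 0.03891 m³/s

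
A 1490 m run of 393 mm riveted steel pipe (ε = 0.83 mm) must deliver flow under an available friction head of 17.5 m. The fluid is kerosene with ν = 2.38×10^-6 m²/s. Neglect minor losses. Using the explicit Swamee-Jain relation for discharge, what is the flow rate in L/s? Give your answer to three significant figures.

Q ≈ 234 L/s

Swamee-Jain (Type II): Q = -0.965·√(gD⁵h_f/L)·ln[ε/(3.7D) + √(3.17ν²L/(gD³h_f))]
√(gD⁵h_f/L) = √(9.81·0.393⁵·17.5/1490) = 0.03287
ε/(3.7D) = 5.71×10^-4; √(3.17ν²L/(gD³h_f)) = 5.07×10^-5
Q = -0.965·0.03287·ln(6.215×10^-4) = 0.2342 m³/s
Check: V = 1.93 m/s, Re = 3.19×10^5, f = 0.02445, h_f = 17.6 m ≈ 17.5 m ✓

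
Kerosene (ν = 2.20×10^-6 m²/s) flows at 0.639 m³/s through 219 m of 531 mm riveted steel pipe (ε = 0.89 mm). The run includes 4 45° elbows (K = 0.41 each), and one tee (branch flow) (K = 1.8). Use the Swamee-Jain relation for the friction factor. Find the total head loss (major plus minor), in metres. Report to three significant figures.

V = 4Q/(πD²) = 2.886 m/s; V²/2g = 0.4244 m
Re = 6.96×10^5, ε/D = 0.00168 → f = 0.02276 (Swamee-Jain)
Major: h_f = f(L/D)·V²/2g = 0.02276·412.4·0.4244 = 3.983 m
Minor: ΣK = 3.44; h_m = ΣK·V²/2g = 1.460 m
Total H_L = 3.983 + 1.460 = 5.443 m

H_L ≈ 5.44 m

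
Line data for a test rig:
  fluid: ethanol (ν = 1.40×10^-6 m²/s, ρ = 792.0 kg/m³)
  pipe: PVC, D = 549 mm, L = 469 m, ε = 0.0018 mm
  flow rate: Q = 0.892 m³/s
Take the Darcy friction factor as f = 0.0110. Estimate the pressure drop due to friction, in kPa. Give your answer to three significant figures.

V = 4Q/(πD²) = 4·0.892/(π·0.549²) = 3.768 m/s
h_f = f(L/D)V²/(2g) = 0.01100·(469/0.549)·3.768²/(2·9.81) = 6.801 m
Δp = ρg·h_f = 792.0·9.81·6.801 = 52.84 kPa

Δp ≈ 52.8 kPa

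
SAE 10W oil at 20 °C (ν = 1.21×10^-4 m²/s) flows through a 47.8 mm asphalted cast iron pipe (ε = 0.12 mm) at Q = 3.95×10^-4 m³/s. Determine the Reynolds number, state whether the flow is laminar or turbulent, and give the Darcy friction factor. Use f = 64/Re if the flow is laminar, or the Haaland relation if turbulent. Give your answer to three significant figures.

Re ≈ 87.0; laminar; f = 64/Re ≈ 0.736

V = 4Q/(πD²) = 0.2201 m/s
Re = VD/ν = 0.2201·0.0478/1.21×10^-4 = 87.0
Re < 2300 → laminar → f = 64/Re = 0.7360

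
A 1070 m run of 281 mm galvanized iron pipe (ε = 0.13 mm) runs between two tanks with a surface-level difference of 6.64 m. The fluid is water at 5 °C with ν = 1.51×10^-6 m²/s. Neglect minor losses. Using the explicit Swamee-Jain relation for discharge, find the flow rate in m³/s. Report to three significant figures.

Q ≈ 0.0850 m³/s

Swamee-Jain (Type II): Q = -0.965·√(gD⁵h_f/L)·ln[ε/(3.7D) + √(3.17ν²L/(gD³h_f))]
√(gD⁵h_f/L) = √(9.81·0.281⁵·6.64/1070) = 0.01033
ε/(3.7D) = 1.25×10^-4; √(3.17ν²L/(gD³h_f)) = 7.32×10^-5
Q = -0.965·0.01033·ln(1.982×10^-4) = 0.08497 m³/s
Check: V = 1.37 m/s, Re = 2.55×10^5, f = 0.01834, h_f = 6.68 m ≈ 6.64 m ✓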